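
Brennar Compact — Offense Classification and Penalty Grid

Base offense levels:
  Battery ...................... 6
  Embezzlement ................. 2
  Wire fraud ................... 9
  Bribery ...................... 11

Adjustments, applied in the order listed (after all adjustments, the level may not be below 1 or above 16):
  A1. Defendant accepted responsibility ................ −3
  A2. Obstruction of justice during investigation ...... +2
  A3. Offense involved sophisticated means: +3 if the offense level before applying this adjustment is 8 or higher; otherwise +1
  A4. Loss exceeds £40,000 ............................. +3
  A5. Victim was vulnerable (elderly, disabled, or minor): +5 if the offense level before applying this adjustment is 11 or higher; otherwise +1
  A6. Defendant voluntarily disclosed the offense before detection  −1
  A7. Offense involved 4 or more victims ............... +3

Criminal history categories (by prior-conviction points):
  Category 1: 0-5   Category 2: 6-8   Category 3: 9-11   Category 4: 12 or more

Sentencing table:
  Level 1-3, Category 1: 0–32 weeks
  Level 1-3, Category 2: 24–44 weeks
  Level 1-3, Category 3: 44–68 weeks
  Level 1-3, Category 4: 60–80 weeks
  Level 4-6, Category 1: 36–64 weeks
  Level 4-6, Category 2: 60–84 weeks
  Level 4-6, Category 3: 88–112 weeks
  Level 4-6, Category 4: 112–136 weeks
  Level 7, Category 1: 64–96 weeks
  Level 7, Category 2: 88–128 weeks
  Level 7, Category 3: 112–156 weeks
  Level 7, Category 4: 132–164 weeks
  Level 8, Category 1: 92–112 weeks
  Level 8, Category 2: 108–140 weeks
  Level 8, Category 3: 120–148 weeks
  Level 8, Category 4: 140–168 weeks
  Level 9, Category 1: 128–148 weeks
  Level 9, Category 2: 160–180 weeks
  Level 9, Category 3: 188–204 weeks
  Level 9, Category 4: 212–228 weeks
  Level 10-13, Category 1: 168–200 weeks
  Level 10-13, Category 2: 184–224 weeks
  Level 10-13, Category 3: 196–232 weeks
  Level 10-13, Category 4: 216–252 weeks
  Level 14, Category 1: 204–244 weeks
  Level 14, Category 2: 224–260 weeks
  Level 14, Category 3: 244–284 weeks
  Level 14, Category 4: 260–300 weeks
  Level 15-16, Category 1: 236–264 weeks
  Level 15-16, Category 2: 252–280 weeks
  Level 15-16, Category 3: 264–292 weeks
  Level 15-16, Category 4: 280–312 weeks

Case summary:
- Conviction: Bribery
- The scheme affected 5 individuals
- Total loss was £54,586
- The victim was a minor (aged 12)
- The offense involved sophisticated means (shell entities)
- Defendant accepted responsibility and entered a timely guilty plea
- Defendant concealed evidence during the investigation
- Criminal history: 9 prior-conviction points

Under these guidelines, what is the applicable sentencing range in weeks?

264-292 weeks

Base offense level for bribery: 11.
A1 applies: 11 − 3 = 8.
A2 applies: 8 + 2 = 10.
A3 applies (level before this adjustment is 10 ≥ 8, so +3): 10 + 3 = 13.
A4 applies: 13 + 3 = 16.
A5 applies (level before this adjustment is 16 ≥ 11, so +5): 16 + 5 = 21.
A7 applies: 21 + 3 = 24.
Level 24 exceeds the maximum of 16; capped at 16.
Final offense level: 16.
Criminal history: 9 prior points → Category 3 (9-11).
Level 16 falls in the 15-16 band.
Grid: Level 15-16 × Category 3 = 264-292 weeks.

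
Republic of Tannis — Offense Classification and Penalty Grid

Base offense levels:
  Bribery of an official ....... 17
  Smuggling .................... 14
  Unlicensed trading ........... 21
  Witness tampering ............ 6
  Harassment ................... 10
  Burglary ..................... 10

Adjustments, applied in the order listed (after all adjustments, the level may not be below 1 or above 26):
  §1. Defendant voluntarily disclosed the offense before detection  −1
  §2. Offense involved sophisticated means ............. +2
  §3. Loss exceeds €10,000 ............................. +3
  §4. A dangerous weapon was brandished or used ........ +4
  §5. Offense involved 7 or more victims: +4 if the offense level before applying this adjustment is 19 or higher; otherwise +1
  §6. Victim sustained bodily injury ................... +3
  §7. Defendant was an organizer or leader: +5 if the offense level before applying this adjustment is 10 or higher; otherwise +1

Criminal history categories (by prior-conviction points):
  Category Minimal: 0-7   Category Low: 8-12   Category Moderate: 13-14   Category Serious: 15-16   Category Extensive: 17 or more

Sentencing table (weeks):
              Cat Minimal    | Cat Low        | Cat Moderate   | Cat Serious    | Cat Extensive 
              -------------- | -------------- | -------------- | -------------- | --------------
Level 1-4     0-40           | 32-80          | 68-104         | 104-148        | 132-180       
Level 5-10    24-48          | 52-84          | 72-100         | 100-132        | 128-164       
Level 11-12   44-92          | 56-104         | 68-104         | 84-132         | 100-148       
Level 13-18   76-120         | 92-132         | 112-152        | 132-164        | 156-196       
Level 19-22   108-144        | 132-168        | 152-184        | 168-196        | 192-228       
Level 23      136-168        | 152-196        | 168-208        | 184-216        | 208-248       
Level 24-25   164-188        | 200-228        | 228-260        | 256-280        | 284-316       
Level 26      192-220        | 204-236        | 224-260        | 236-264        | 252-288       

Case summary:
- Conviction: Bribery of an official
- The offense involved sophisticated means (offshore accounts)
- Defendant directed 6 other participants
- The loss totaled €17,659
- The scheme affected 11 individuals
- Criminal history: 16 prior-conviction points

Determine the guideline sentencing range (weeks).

236-264 weeks

Base offense level for bribery of an official: 17.
§1 does not apply.
§2 applies: 17 + 2 = 19.
§3 applies: 19 + 3 = 22.
§4 does not apply.
§5 applies (level before this adjustment is 22 ≥ 19, so +4): 22 + 4 = 26.
§6 does not apply.
§7 applies (level before this adjustment is 26 ≥ 10, so +5): 26 + 5 = 31.
Level 31 exceeds the maximum of 26; capped at 26.
Final offense level: 26.
Criminal history: 16 prior points → Category Serious (15-16).
Level 26 falls in the 26 band.
Grid: Level 26 × Category Serious = 236-264 weeks.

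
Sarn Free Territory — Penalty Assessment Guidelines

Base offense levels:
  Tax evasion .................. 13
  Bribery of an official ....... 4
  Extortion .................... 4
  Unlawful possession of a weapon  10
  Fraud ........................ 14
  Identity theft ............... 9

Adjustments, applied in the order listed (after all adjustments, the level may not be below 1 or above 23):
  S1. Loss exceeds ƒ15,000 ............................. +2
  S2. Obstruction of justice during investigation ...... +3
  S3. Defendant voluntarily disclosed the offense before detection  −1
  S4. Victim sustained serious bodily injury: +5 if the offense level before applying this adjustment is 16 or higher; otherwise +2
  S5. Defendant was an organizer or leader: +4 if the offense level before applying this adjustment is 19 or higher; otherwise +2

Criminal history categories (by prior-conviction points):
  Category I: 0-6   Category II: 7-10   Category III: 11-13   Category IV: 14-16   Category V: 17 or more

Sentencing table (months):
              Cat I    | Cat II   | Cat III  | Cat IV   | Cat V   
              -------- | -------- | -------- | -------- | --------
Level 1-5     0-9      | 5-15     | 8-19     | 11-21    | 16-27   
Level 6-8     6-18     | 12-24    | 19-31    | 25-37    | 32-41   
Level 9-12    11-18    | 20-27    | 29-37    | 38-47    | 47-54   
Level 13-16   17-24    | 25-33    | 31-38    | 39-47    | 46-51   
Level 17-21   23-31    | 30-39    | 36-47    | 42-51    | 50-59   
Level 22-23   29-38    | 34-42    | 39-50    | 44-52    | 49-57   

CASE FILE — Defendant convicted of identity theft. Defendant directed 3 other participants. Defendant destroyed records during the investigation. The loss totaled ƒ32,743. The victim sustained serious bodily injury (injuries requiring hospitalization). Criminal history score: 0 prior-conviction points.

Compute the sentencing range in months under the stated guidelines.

23-31 months

Base offense level for identity theft: 9.
S1 applies: 9 + 2 = 11.
S2 applies: 11 + 3 = 14.
S4 applies (level before this adjustment is 14 < 16, so +2): 14 + 2 = 16.
S5 applies (level before this adjustment is 16 < 19, so +2): 16 + 2 = 18.
Final offense level: 18.
Criminal history: 0 prior points → Category I (0-6).
Level 18 falls in the 17-21 band.
Grid: Level 17-21 × Category I = 23-31 months.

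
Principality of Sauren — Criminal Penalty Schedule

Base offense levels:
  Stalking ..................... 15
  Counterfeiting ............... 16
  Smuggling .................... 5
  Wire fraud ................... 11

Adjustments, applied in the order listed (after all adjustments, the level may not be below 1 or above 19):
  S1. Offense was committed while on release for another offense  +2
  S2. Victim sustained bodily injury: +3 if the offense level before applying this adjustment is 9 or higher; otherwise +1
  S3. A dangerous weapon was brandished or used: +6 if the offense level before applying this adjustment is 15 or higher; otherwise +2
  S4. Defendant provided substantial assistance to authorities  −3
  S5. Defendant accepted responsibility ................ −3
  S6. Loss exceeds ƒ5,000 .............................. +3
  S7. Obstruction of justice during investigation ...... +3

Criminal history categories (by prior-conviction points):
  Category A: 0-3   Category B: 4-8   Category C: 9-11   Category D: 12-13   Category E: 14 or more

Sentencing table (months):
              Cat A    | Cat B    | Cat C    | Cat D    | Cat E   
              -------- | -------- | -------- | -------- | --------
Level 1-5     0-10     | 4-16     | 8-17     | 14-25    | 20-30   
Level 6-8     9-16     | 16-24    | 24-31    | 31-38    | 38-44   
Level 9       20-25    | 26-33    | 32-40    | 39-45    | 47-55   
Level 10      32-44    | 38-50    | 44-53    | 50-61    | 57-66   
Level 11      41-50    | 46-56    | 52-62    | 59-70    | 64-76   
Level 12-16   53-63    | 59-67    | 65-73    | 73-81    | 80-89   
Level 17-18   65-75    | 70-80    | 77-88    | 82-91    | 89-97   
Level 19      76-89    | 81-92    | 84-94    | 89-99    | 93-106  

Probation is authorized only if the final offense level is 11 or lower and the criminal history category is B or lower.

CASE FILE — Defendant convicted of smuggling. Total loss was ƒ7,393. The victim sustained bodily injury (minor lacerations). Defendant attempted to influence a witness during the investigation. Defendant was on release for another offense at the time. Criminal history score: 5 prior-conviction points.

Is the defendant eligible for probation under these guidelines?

Base offense level for smuggling: 5.
S1 applies: 5 + 2 = 7.
S2 applies (level before this adjustment is 7 < 9, so +1): 7 + 1 = 8.
S3 does not apply.
S4 does not apply.
S5 does not apply.
S6 applies: 8 + 3 = 11.
S7 applies: 11 + 3 = 14.
Final offense level: 14.
Criminal history: 5 prior points → Category B (4-8).
Level 14 falls in the 12-16 band.
Grid: Level 12-16 × Category B = 59-67 months.
Probation check: level 14 > 11 and category B ≤ B → not eligible.

No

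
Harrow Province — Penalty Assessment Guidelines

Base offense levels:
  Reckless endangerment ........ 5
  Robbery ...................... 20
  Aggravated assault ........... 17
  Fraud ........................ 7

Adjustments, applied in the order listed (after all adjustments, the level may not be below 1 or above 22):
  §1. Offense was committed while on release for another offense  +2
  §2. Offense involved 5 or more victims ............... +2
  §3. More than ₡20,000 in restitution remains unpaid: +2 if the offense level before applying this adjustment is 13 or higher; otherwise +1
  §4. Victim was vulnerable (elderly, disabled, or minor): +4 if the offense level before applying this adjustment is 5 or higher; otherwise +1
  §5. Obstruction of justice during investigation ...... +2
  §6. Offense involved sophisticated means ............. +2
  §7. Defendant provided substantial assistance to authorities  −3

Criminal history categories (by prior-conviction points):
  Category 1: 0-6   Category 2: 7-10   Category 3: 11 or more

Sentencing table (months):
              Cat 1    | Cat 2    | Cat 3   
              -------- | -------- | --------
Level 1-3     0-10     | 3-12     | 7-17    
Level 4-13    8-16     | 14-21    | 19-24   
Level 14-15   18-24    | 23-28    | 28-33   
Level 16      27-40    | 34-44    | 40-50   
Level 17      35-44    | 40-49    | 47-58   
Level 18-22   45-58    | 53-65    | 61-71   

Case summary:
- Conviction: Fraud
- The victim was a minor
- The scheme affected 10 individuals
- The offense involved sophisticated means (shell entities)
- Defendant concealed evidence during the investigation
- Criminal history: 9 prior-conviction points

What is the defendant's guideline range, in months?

40-49 months

Base offense level for fraud: 7.
§1 does not apply.
§2 applies: 7 + 2 = 9.
§4 applies (level before this adjustment is 9 ≥ 5, so +4): 9 + 4 = 13.
§5 applies: 13 + 2 = 15.
§6 applies: 15 + 2 = 17.
Final offense level: 17.
Criminal history: 9 prior points → Category 2 (7-10).
Level 17 falls in the 17 band.
Grid: Level 17 × Category 2 = 40-49 months.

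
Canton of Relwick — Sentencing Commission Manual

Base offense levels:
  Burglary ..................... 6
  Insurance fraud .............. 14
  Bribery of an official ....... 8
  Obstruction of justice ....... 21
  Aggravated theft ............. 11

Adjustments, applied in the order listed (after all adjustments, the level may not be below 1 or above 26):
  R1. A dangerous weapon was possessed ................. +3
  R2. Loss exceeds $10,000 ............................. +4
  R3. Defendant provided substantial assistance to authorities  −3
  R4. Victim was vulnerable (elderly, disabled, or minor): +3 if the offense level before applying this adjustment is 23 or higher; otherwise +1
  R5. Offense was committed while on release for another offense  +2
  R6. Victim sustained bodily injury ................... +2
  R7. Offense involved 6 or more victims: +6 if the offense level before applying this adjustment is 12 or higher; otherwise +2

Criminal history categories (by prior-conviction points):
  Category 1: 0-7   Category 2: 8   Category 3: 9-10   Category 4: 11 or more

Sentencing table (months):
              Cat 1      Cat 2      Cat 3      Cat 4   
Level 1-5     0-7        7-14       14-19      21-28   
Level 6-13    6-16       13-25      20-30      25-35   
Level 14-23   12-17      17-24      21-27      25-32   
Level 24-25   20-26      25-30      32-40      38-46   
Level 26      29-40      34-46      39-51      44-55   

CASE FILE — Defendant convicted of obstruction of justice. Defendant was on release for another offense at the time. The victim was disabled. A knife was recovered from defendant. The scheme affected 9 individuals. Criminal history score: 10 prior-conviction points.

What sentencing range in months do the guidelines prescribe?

39-51 months

Base offense level for obstruction of justice: 21.
R1 applies: 21 + 3 = 24.
R3 does not apply.
R4 applies (level before this adjustment is 24 ≥ 23, so +3): 24 + 3 = 27.
R5 applies: 27 + 2 = 29.
R6 does not apply.
R7 applies (level before this adjustment is 29 ≥ 12, so +6): 29 + 6 = 35.
Level 35 exceeds the maximum of 26; capped at 26.
Final offense level: 26.
Criminal history: 10 prior points → Category 3 (9-10).
Level 26 falls in the 26 band.
Grid: Level 26 × Category 3 = 39-51 months.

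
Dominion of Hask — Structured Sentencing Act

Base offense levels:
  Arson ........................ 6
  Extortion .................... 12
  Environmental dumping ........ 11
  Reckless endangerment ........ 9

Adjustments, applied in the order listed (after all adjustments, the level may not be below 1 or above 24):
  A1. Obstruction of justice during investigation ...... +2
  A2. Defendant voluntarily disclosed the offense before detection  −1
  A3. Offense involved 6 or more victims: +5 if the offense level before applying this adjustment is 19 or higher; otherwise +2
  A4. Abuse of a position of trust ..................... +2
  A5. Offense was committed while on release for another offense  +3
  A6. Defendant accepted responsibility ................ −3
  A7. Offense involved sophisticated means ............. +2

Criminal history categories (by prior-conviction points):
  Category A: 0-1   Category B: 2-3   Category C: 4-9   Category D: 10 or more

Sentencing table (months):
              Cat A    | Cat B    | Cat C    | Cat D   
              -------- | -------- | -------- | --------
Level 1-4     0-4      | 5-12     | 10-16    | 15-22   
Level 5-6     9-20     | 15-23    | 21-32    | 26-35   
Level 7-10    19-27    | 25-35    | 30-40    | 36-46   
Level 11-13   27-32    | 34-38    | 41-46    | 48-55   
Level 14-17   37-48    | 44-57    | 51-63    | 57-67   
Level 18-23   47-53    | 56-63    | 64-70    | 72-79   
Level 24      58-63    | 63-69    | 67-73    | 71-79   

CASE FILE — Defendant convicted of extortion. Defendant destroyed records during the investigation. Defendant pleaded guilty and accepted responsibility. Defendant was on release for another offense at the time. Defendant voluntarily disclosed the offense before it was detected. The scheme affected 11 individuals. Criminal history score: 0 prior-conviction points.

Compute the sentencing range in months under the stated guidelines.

Base offense level for extortion: 12.
A1 applies: 12 + 2 = 14.
A2 applies: 14 − 1 = 13.
A3 applies (level before this adjustment is 13 < 19, so +2): 13 + 2 = 15.
A5 applies: 15 + 3 = 18.
A6 applies: 18 − 3 = 15.
A7 does not apply.
Final offense level: 15.
Criminal history: 0 prior points → Category A (0-1).
Level 15 falls in the 14-17 band.
Grid: Level 14-17 × Category A = 37-48 months.

37-48 months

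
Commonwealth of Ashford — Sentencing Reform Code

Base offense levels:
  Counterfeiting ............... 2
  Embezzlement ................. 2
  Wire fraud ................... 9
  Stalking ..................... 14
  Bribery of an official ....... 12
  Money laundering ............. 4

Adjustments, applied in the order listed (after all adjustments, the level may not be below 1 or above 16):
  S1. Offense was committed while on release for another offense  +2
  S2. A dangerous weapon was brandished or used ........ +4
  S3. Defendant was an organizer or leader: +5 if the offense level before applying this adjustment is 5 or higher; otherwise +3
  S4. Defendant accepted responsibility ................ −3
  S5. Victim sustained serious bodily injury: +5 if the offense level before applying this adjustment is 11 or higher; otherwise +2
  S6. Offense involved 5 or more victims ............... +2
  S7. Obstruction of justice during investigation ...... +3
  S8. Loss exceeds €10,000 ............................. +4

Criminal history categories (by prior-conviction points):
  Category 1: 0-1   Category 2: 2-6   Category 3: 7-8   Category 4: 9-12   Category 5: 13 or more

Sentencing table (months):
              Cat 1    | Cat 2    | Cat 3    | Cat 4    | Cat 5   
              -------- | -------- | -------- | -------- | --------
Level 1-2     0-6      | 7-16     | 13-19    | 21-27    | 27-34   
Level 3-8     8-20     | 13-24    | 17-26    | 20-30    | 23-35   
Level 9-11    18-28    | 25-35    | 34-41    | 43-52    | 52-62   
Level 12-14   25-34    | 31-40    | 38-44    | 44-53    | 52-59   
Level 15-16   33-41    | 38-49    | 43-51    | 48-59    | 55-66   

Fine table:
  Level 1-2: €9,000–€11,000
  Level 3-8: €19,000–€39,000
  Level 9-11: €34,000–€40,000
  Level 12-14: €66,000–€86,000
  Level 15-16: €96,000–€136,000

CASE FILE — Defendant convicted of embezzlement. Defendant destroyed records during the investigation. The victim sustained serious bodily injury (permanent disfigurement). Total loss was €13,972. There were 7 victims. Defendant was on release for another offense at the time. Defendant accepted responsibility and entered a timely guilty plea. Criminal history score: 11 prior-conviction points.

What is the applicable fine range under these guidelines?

€66,000–€86,000

Base offense level for embezzlement: 2.
S1 applies: 2 + 2 = 4.
S3 does not apply.
S4 applies: 4 − 3 = 1.
S5 applies (level before this adjustment is 1 < 11, so +2): 1 + 2 = 3.
S6 applies: 3 + 2 = 5.
S7 applies: 5 + 3 = 8.
S8 applies: 8 + 4 = 12.
Final offense level: 12.
Level 12 falls in the 12-14 band.
Fine table: Level 12-14 → €66,000–€86,000.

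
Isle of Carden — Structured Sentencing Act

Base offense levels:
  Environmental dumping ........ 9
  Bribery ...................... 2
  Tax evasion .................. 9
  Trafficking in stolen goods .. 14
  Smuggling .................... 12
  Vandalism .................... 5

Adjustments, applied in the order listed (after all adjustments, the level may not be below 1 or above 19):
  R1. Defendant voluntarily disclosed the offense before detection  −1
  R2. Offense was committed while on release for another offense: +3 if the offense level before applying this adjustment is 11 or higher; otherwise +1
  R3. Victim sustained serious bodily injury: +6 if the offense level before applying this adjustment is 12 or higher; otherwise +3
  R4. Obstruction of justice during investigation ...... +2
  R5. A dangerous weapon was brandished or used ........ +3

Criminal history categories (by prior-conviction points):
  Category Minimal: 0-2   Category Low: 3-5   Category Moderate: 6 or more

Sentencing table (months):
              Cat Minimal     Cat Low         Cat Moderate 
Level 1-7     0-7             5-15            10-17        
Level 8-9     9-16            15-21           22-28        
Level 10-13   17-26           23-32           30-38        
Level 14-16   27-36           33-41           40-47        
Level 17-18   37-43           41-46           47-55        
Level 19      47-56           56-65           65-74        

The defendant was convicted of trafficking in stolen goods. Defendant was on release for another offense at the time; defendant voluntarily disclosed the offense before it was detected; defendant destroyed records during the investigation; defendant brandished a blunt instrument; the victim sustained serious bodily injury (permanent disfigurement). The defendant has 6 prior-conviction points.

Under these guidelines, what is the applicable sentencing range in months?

Base offense level for trafficking in stolen goods: 14.
R1 applies: 14 − 1 = 13.
R2 applies (level before this adjustment is 13 ≥ 11, so +3): 13 + 3 = 16.
R3 applies (level before this adjustment is 16 ≥ 12, so +6): 16 + 6 = 22.
R4 applies: 22 + 2 = 24.
R5 applies: 24 + 3 = 27.
Level 27 exceeds the maximum of 19; capped at 19.
Final offense level: 19.
Criminal history: 6 prior points → Category Moderate (6+).
Level 19 falls in the 19 band.
Grid: Level 19 × Category Moderate = 65-74 months.

65-74 months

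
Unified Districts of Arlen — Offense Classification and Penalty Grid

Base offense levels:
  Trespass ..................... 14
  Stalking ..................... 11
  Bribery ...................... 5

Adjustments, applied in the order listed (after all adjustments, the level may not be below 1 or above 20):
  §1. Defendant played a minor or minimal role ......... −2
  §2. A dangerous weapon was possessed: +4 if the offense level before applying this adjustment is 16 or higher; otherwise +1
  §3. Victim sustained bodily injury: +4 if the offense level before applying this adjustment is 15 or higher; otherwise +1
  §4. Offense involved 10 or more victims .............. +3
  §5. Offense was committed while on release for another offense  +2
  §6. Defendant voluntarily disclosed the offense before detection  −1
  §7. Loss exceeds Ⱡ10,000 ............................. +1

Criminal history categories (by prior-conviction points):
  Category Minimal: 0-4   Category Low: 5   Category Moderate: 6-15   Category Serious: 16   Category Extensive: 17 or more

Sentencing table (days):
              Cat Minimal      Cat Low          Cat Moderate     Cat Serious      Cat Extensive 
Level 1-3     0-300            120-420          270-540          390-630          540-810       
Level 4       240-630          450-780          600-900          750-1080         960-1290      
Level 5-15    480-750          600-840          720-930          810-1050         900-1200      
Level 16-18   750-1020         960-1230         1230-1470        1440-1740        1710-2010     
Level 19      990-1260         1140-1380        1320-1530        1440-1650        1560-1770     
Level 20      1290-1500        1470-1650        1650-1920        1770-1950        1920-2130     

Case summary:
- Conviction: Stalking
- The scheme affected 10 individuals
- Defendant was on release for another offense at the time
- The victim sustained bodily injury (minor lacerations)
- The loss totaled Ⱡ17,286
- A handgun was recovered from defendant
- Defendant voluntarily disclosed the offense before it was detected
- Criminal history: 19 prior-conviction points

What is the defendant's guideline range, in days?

1710-2010 days

Base offense level for stalking: 11.
§1 does not apply.
§2 applies (level before this adjustment is 11 < 16, so +1): 11 + 1 = 12.
§3 applies (level before this adjustment is 12 < 15, so +1): 12 + 1 = 13.
§4 applies: 13 + 3 = 16.
§5 applies: 16 + 2 = 18.
§6 applies: 18 − 1 = 17.
§7 applies: 17 + 1 = 18.
Final offense level: 18.
Criminal history: 19 prior points → Category Extensive (17+).
Level 18 falls in the 16-18 band.
Grid: Level 16-18 × Category Extensive = 1710-2010 days.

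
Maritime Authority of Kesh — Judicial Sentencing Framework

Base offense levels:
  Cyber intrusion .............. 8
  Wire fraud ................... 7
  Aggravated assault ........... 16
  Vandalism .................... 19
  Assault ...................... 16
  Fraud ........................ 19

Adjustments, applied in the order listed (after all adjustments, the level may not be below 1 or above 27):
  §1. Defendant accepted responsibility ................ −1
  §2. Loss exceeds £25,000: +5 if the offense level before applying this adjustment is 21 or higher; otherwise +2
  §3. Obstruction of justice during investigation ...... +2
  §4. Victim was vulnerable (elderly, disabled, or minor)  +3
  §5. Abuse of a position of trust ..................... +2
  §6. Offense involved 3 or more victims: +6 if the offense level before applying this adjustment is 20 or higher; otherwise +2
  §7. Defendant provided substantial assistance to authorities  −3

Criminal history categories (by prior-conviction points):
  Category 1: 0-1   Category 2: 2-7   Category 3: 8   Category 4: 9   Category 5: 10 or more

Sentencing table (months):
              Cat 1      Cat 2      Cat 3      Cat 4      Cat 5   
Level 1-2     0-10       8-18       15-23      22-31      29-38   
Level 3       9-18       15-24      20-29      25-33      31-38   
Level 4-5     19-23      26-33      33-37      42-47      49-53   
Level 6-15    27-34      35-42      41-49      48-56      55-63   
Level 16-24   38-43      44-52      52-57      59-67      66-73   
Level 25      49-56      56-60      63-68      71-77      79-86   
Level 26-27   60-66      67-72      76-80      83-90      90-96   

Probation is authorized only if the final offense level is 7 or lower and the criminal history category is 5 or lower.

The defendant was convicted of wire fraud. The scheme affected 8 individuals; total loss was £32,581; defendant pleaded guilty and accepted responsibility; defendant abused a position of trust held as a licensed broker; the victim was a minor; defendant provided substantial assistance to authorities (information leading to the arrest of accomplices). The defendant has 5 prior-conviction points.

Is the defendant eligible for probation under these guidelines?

No

Base offense level for wire fraud: 7.
§1 applies: 7 − 1 = 6.
§2 applies (level before this adjustment is 6 < 21, so +2): 6 + 2 = 8.
§3 does not apply.
§4 applies: 8 + 3 = 11.
§5 applies: 11 + 2 = 13.
§6 applies (level before this adjustment is 13 < 20, so +2): 13 + 2 = 15.
§7 applies: 15 − 3 = 12.
Final offense level: 12.
Criminal history: 5 prior points → Category 2 (2-7).
Level 12 falls in the 6-15 band.
Grid: Level 6-15 × Category 2 = 35-42 months.
Probation check: level 12 > 7 and category 2 ≤ 5 → not eligible.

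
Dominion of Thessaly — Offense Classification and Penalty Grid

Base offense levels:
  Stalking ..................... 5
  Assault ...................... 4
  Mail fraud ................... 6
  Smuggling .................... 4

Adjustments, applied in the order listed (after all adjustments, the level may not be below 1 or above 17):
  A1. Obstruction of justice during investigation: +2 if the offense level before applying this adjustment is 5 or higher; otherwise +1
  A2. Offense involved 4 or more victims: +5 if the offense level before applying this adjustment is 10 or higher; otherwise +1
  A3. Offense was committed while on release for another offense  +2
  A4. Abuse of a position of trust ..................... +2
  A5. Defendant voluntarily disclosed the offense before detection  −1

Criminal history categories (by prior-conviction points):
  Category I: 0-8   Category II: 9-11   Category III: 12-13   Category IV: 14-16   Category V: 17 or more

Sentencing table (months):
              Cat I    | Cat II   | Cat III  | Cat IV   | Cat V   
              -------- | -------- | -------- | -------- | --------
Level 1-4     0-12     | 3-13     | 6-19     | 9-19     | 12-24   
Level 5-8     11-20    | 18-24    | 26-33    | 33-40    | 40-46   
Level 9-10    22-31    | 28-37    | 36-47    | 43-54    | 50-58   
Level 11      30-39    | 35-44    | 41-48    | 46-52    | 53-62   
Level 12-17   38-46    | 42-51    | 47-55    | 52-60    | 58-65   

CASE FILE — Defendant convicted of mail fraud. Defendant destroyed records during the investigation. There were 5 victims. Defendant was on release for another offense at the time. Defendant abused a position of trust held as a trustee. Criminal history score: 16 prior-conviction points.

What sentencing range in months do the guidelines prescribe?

52-60 months

Base offense level for mail fraud: 6.
A1 applies (level before this adjustment is 6 ≥ 5, so +2): 6 + 2 = 8.
A2 applies (level before this adjustment is 8 < 10, so +1): 8 + 1 = 9.
A3 applies: 9 + 2 = 11.
A4 applies: 11 + 2 = 13.
Final offense level: 13.
Criminal history: 16 prior points → Category IV (14-16).
Level 13 falls in the 12-17 band.
Grid: Level 12-17 × Category IV = 52-60 months.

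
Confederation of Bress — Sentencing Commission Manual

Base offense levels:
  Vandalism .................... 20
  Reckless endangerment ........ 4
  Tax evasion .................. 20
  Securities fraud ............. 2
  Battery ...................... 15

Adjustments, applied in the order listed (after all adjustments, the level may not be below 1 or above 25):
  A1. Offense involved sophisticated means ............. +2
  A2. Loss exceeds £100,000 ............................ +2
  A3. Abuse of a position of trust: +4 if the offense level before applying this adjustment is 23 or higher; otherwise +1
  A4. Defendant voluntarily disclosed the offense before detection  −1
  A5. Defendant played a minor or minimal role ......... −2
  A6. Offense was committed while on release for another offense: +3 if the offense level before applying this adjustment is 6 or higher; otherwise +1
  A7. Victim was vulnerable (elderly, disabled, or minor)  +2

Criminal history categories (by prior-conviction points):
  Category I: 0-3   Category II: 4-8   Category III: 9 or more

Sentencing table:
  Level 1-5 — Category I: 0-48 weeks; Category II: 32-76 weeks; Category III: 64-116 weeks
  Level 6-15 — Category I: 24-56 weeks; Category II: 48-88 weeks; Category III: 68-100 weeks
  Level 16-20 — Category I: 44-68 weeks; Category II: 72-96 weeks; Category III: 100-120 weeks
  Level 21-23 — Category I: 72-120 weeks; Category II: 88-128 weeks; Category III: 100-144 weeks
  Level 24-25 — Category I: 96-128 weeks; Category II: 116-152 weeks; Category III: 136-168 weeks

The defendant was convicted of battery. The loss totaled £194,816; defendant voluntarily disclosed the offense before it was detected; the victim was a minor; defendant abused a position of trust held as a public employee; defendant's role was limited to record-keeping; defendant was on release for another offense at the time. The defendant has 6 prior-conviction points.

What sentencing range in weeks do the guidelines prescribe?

72-96 weeks

Base offense level for battery: 15.
A1 does not apply.
A2 applies: 15 + 2 = 17.
A3 applies (level before this adjustment is 17 < 23, so +1): 17 + 1 = 18.
A4 applies: 18 − 1 = 17.
A5 applies: 17 − 2 = 15.
A6 applies (level before this adjustment is 15 ≥ 6, so +3): 15 + 3 = 18.
A7 applies: 18 + 2 = 20.
Final offense level: 20.
Criminal history: 6 prior points → Category II (4-8).
Level 20 falls in the 16-20 band.
Grid: Level 16-20 × Category II = 72-96 weeks.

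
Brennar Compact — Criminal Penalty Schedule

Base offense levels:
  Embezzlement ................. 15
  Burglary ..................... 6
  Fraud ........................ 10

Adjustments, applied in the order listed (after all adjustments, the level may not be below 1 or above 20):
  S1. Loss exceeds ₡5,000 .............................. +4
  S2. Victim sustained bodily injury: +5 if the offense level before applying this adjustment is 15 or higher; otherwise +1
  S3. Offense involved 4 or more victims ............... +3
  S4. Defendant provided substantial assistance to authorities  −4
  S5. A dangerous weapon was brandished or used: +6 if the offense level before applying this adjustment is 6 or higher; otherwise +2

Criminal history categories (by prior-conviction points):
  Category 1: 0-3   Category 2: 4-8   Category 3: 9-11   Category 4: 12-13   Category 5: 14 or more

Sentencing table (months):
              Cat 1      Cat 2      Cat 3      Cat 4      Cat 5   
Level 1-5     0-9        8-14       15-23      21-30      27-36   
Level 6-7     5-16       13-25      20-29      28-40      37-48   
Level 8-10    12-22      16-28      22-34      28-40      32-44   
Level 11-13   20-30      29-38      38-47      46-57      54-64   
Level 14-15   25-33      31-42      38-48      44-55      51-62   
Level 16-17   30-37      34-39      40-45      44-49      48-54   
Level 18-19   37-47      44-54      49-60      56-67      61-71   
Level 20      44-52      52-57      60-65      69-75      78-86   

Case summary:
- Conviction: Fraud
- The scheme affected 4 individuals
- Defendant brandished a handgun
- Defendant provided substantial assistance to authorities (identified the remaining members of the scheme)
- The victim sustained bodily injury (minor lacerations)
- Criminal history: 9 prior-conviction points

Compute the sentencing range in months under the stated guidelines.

Base offense level for fraud: 10.
S2 applies (level before this adjustment is 10 < 15, so +1): 10 + 1 = 11.
S3 applies: 11 + 3 = 14.
S4 applies: 14 − 4 = 10.
S5 applies (level before this adjustment is 10 ≥ 6, so +6): 10 + 6 = 16.
Final offense level: 16.
Criminal history: 9 prior points → Category 3 (9-11).
Level 16 falls in the 16-17 band.
Grid: Level 16-17 × Category 3 = 40-45 months.

40-45 months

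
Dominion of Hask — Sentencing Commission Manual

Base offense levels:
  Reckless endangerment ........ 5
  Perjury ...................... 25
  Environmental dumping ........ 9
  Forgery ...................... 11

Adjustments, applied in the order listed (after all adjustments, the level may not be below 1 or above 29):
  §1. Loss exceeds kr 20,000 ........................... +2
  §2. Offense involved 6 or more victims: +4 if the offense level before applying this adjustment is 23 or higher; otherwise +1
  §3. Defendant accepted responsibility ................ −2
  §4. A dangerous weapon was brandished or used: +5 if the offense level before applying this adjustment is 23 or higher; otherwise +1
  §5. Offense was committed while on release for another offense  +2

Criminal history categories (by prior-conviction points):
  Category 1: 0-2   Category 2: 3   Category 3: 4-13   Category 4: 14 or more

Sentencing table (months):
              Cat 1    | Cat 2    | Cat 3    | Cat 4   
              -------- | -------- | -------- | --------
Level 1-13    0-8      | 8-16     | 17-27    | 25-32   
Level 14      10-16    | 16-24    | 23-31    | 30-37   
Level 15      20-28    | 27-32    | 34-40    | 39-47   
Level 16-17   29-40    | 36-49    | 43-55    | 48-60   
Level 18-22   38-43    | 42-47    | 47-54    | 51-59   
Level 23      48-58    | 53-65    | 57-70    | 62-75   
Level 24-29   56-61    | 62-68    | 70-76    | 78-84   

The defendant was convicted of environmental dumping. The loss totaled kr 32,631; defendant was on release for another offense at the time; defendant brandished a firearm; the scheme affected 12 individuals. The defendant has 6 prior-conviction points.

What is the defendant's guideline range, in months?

Base offense level for environmental dumping: 9.
§1 applies: 9 + 2 = 11.
§2 applies (level before this adjustment is 11 < 23, so +1): 11 + 1 = 12.
§3 does not apply.
§4 applies (level before this adjustment is 12 < 23, so +1): 12 + 1 = 13.
§5 applies: 13 + 2 = 15.
Final offense level: 15.
Criminal history: 6 prior points → Category 3 (4-13).
Level 15 falls in the 15 band.
Grid: Level 15 × Category 3 = 34-40 months.

34-40 months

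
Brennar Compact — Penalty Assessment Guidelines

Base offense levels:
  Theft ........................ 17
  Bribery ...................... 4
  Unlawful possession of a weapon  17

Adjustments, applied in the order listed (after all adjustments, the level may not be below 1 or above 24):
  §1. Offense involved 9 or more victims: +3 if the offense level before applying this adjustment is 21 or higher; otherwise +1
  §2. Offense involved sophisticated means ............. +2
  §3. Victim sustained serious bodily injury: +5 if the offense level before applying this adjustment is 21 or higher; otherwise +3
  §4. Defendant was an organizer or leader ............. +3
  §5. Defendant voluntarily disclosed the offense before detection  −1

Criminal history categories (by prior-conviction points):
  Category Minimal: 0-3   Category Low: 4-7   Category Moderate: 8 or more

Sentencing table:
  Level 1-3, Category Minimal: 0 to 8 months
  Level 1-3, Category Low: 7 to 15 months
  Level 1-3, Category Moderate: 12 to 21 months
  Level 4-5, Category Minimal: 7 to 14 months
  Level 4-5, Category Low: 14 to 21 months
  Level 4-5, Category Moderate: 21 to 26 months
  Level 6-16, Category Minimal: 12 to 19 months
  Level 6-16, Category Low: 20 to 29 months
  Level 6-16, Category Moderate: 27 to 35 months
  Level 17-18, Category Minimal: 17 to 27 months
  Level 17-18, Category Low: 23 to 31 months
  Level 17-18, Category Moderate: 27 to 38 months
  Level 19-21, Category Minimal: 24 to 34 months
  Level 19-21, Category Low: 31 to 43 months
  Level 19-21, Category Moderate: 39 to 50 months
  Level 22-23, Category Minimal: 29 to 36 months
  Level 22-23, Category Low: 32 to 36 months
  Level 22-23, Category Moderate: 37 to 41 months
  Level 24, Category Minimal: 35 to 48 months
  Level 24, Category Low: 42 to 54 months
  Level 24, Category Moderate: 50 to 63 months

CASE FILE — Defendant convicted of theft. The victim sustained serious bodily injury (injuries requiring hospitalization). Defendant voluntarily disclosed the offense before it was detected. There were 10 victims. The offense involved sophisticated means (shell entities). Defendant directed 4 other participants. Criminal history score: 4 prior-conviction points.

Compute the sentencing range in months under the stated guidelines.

Base offense level for theft: 17.
§1 applies (level before this adjustment is 17 < 21, so +1): 17 + 1 = 18.
§2 applies: 18 + 2 = 20.
§3 applies (level before this adjustment is 20 < 21, so +3): 20 + 3 = 23.
§4 applies: 23 + 3 = 26.
§5 applies: 26 − 1 = 25.
Level 25 exceeds the maximum of 24; capped at 24.
Final offense level: 24.
Criminal history: 4 prior points → Category Low (4-7).
Level 24 falls in the 24 band.
Grid: Level 24 × Category Low = 42-54 months.

42-54 months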